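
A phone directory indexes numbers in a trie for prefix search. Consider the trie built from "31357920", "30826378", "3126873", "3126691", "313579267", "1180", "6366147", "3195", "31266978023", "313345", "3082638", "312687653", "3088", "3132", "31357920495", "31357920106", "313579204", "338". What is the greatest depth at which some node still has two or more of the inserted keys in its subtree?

Look for the deepest trie node that still has at least two words in its subtree.
"313579204" and "31357920495" agree on "313579204" (9 characters) before diverging; nothing deeper is shared.
Longest shared-prefix length: 9

9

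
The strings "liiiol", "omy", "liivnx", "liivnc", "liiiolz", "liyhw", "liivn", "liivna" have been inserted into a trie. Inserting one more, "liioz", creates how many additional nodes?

The longest prefix of "liioz" already in the trie is "lii" (length 3).
New nodes needed: |"liioz"| − 3 = 5 − 3 = 2.

2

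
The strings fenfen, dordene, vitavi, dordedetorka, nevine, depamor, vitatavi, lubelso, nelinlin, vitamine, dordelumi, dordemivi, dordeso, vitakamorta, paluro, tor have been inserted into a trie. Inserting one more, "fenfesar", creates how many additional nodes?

Walking "fenfesar" from the root, the first 5 characters ("fenfe") follow existing edges; "s" is the first miss.
New nodes needed: |"fenfesar"| − 5 = 8 − 5 = 3.

3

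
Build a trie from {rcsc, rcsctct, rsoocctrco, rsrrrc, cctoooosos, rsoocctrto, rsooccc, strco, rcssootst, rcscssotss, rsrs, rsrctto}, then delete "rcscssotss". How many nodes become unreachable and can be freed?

6

After clearing the end-marker at "rcscssotss", prune upward until reaching a node still needed by another word.
The suffix "ssotss" (6 nodes) is used only by "rcscssotss"; the node for "rcsc" still has the child "t", so pruning stops there.
Nodes removed: 6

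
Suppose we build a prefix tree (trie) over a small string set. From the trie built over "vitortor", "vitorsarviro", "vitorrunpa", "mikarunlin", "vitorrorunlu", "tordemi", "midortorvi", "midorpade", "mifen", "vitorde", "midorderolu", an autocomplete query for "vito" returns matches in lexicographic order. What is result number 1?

Filter for "vito…" and sort: "vitorde", "vitorrorunlu", "vitorrunpa", "vitorsarviro", "vitortor"
Position 1: vitorde

vitorde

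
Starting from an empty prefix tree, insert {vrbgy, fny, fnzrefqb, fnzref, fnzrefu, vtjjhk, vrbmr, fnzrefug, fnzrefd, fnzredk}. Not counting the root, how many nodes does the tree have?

Trie structure (* marks end of a word):
(root)
├─ f
│  └─ n
│     ├─ y *
│     └─ z
│        └─ r
│           └─ e
│              ├─ d
│              │  └─ k *
│              └─ f *
│                 ├─ d *
│                 ├─ q
│                 │  └─ b *
│                 └─ u *
│                    └─ g *
└─ v
   ├─ r
   │  └─ b
   │     ├─ g
   │     │  └─ y *
   │     └─ m
   │        └─ r *
   └─ t
      └─ j
         └─ j
            └─ h
               └─ k *
Counting every labelled node above: 26.

26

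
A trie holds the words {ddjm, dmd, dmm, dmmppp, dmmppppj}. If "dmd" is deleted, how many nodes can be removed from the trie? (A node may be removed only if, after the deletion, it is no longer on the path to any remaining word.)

1

Walk "dmd" from the leaf back toward the root, removing each node that no remaining word uses.
The suffix "d" (1 node) is used only by "dmd"; the node for "dm" still has the child "m", so pruning stops there.
Nodes removed: 1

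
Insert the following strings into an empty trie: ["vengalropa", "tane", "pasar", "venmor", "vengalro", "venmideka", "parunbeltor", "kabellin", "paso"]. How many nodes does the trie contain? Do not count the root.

For each word, the new-node count is its length minus the longest prefix already in the trie:
  "vengalropa" → 10 new (v, e, n, g, a, l, r, o, p, a)
  "tane" → 4 new (t, a, n, e)
  "pasar" → 5 new (p, a, s, a, r)
  "venmor" → prefix "ven" already present; 3 new (m, o, r)
  "vengalro" → prefix "vengalro" already present; 0 new (none)
  "venmideka" → prefix "venm" already present; 5 new (i, d, e, k, a)
  "parunbeltor" → prefix "pa" already present; 9 new (r, u, n, b, e, l, t, o, r)
  "kabellin" → 8 new (k, a, b, e, l, l, i, n)
  "paso" → prefix "pas" already present; 1 new (o)
Total nodes = 10 + 4 + 5 + 3 + 0 + 5 + 9 + 8 + 1 = 45

45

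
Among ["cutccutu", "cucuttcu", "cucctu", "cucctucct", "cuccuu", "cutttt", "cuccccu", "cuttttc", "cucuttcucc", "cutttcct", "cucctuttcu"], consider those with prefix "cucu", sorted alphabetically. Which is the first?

Words with prefix "cucu", in lexicographic order: "cucuttcu", "cucuttcucc"
The 1st is cucuttcu.

cucuttcu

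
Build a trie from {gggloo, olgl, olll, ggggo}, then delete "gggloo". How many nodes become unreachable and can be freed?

After clearing the end-marker at "gggloo", prune upward until reaching a node still needed by another word.
The suffix "loo" (3 nodes) is used only by "gggloo"; the node for "ggg" still has the child "g", so pruning stops there.
Nodes removed: 3

3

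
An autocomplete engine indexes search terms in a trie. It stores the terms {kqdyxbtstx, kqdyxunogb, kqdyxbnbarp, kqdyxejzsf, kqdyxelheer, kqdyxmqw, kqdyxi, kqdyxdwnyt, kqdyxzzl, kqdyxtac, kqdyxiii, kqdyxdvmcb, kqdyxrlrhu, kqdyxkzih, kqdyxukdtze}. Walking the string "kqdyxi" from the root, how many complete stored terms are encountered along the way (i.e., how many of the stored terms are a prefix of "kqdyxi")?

Traverse "kqdyxi" character by character; count nodes along the way that are marked as word ends.
Prefixes of the query that are stored words: "kqdyxi"
Count: 1

1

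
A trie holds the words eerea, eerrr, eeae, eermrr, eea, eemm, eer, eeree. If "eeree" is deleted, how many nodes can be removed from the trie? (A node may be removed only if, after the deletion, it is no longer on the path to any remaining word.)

After clearing the end-marker at "eeree", prune upward until reaching a node still needed by another word.
The suffix "e" (1 node) is used only by "eeree"; the node for "eere" still has the child "a", so pruning stops there.
Nodes removed: 1

1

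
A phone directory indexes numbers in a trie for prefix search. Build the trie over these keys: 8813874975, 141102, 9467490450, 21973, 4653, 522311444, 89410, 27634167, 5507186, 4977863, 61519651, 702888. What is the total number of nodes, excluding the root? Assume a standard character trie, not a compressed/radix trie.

81

Trace insertions, counting only characters that open a new branch:
  "8813874975" → 10 new (8, 8, 1, 3, 8, 7, 4, 9, 7, 5)
  "141102" → 6 new (1, 4, 1, 1, 0, 2)
  "9467490450" → 10 new (9, 4, 6, 7, 4, 9, 0, 4, 5, 0)
  "21973" → 5 new (2, 1, 9, 7, 3)
  "4653" → 4 new (4, 6, 5, 3)
  "522311444" → 9 new (5, 2, 2, 3, 1, 1, 4, 4, 4)
  "89410" → prefix "8" already present; 4 new (9, 4, 1, 0)
  "27634167" → prefix "2" already present; 7 new (7, 6, 3, 4, 1, 6, 7)
  "5507186" → prefix "5" already present; 6 new (5, 0, 7, 1, 8, 6)
  "4977863" → prefix "4" already present; 6 new (9, 7, 7, 8, 6, 3)
  "61519651" → 8 new (6, 1, 5, 1, 9, 6, 5, 1)
  "702888" → 6 new (7, 0, 2, 8, 8, 8)
Total nodes = 10 + 6 + 10 + 5 + 4 + 9 + 4 + 7 + 6 + 6 + 8 + 6 = 81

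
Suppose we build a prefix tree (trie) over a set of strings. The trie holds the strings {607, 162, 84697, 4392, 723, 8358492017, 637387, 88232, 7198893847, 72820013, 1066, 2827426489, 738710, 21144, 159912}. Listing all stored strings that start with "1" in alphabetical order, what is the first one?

1066

DFS of the "1" subtree visits, in order: "1066", "159912", "162"
Position 1: 1066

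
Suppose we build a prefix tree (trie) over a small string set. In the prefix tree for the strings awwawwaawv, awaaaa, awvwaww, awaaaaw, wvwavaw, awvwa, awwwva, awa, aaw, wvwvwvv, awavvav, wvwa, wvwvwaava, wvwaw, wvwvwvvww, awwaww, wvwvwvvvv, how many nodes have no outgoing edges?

11

A leaf is a node with no children — equivalently, the end of a word that is not a proper prefix of any other stored word.
Those words: "aaw", "awaaaaw", "awavvav", "awvwaww", "awwawwaawv", "awwwva", "wvwavaw", "wvwaw", "wvwvwaava", "wvwvwvvvv", "wvwvwvvww"
Leaf count: 11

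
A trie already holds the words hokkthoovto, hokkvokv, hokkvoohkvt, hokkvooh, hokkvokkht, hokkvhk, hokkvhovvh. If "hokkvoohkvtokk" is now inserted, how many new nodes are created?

3

Walking "hokkvoohkvtokk" from the root, the first 11 characters ("hokkvoohkvt") follow existing edges; "o" is the first miss.
Each of the 3 remaining characters creates one node.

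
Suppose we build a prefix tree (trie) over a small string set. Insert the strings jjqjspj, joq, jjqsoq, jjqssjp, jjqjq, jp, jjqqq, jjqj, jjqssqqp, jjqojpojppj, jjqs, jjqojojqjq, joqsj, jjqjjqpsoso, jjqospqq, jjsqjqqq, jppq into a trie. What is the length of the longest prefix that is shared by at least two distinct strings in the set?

Equivalently: take the maximum, over all pairs, of their longest common prefix length.
"jjqojojqjq" and "jjqojpojppj" agree on "jjqoj" (5 characters) before diverging; nothing deeper is shared.
Longest shared-prefix length: 5

5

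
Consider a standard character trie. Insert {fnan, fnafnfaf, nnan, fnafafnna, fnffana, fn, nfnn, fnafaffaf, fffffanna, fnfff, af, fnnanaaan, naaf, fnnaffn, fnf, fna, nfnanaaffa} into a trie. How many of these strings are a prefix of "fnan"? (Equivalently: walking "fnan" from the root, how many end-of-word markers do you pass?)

Check each prefix of "fnan" against the stored set — each match is an end-marker on the path.
Prefixes of the query that are stored words: "fn", "fna", "fnan"
Count: 3

3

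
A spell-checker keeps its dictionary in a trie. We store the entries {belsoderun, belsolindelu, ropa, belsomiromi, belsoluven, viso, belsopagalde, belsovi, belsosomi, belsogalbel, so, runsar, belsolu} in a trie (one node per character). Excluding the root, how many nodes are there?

61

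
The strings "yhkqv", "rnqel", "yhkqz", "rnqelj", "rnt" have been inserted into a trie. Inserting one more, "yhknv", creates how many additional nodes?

Walking "yhknv" from the root, the first 3 characters ("yhk") follow existing edges; "n" is the first miss.
So 5 − 3 = 2 new nodes.

2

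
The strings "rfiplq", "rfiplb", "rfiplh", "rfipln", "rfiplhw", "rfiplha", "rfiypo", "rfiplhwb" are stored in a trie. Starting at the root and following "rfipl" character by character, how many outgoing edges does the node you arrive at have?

4

The children of the "rfipl" node are the distinct next characters among strings starting with "rfipl".
Characters that immediately follow "rfipl" among the stored strings: {b, h, n, q}.
That node has 4 child edges.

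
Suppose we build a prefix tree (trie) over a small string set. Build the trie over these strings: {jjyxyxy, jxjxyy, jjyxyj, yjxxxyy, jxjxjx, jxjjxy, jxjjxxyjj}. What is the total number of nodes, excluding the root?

For each word, the new-node count is its length minus the longest prefix already in the trie:
  "jjyxyxy" → 7 new (j, j, y, x, y, x, y)
  "jxjxyy" → prefix "j" already present; 5 new (x, j, x, y, y)
  "jjyxyj" → prefix "jjyxy" already present; 1 new (j)
  "yjxxxyy" → 7 new (y, j, x, x, x, y, y)
  "jxjxjx" → prefix "jxjx" already present; 2 new (j, x)
  "jxjjxy" → prefix "jxj" already present; 3 new (j, x, y)
  "jxjjxxyjj" → prefix "jxjjx" already present; 4 new (x, y, j, j)
Total nodes = 7 + 5 + 1 + 7 + 2 + 3 + 4 = 29

29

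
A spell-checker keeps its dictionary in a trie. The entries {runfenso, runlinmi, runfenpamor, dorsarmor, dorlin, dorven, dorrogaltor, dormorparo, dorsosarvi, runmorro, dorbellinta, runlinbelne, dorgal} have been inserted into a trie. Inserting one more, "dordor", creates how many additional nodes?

Walking "dordor" from the root, the first 3 characters ("dor") follow existing edges; "d" is the first miss.
New nodes needed: |"dordor"| − 3 = 6 − 3 = 3.

3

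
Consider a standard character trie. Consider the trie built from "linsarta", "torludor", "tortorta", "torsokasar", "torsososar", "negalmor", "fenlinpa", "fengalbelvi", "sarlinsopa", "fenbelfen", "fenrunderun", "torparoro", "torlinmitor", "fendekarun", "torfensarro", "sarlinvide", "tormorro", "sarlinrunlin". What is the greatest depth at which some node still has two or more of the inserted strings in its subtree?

6

Equivalently: take the maximum, over all pairs, of their longest common prefix length.
"sarlinrunlin" and "sarlinsopa" agree on "sarlin" (6 characters) before diverging; nothing deeper is shared.
Longest shared-prefix length: 6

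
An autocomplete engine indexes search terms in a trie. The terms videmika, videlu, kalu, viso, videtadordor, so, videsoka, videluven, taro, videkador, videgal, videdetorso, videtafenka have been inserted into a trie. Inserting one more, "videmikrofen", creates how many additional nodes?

Walking "videmikrofen" from the root, the first 7 characters ("videmik") follow existing edges; "r" is the first miss.
So 12 − 7 = 5 new nodes.

5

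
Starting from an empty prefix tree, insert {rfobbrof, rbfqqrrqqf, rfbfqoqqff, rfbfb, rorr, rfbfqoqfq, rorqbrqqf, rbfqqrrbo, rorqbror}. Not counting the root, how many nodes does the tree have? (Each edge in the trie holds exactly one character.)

41

Trace insertions, counting only characters that open a new branch:
  "rfobbrof" → 8 new (r, f, o, b, b, r, o, f)
  "rbfqqrrqqf" → prefix "r" already present; 9 new (b, f, q, q, r, r, q, q, f)
  "rfbfqoqqff" → prefix "rf" already present; 8 new (b, f, q, o, q, q, f, f)
  "rfbfb" → prefix "rfbf" already present; 1 new (b)
  "rorr" → prefix "r" already present; 3 new (o, r, r)
  "rfbfqoqfq" → prefix "rfbfqoq" already present; 2 new (f, q)
  "rorqbrqqf" → prefix "ror" already present; 6 new (q, b, r, q, q, f)
  "rbfqqrrbo" → prefix "rbfqqrr" already present; 2 new (b, o)
  "rorqbror" → prefix "rorqbr" already present; 2 new (o, r)
Total nodes = 8 + 9 + 8 + 1 + 3 + 2 + 6 + 2 + 2 = 41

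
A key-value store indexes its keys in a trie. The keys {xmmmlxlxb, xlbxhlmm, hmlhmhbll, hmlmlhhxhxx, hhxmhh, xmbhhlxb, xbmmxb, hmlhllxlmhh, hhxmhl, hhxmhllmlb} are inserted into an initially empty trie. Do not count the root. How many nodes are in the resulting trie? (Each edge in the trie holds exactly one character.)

61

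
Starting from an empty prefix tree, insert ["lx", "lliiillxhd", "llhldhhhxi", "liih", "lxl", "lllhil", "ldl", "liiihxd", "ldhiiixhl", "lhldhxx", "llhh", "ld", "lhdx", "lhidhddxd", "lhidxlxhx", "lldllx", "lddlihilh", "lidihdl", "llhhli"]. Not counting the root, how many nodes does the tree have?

79

Count nodes per top-level branch (shared prefixes stored once):
  'l'-branch (ld, lddlihilh, ldhiiixhl, ldl, lhdx, lhidhddxd, lhidxlxhx, lhldhxx, lidihdl, liih, liiihxd, lldllx, llhh, llhhli, llhldhhhxi, lliiillxhd, lllhil, lx, lxl): 79 nodes
Sum: 79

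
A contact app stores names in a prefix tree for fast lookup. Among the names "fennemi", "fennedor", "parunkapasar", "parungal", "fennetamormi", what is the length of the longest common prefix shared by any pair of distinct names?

5

The deepest shared node is where two words last agree before diverging.
"fennedor" and "fennemi" agree on "fenne" (5 characters) before diverging; nothing deeper is shared.
Longest shared-prefix length: 5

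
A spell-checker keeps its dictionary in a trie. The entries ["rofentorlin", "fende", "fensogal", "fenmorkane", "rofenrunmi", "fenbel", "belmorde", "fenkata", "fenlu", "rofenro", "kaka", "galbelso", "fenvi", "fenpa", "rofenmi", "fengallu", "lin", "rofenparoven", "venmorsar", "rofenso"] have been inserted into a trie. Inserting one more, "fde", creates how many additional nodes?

Walking "fde" from the root, the first 1 characters ("f") follow existing edges; "d" is the first miss.
New nodes needed: |"fde"| − 1 = 3 − 1 = 2.

2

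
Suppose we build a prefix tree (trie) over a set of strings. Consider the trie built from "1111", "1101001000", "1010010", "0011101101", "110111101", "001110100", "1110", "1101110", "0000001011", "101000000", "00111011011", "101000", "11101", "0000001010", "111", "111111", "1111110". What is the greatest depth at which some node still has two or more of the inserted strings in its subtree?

10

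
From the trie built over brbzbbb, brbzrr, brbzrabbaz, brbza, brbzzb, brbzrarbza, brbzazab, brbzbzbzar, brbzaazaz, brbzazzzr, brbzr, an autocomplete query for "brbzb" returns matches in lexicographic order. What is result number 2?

brbzbzbzar

Filter for "brbzb…" and sort: "brbzbbb", "brbzbzbzar"
Position 2: brbzbzbzar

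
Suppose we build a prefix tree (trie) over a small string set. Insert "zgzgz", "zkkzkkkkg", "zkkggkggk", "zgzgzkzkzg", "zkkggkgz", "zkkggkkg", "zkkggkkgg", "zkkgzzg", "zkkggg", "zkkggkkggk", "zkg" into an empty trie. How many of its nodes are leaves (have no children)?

8

Leaves are exactly the stored words that no other stored word extends.
Those words: "zgzgzkzkzg", "zkg", "zkkggg", "zkkggkggk", "zkkggkgz", "zkkggkkggk", "zkkgzzg", "zkkzkkkkg"
Leaf count: 8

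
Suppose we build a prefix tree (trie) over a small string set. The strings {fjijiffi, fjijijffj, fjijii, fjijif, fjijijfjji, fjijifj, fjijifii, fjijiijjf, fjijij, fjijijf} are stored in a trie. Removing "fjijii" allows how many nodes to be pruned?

0

A node on "fjijii"'s path can go only if nothing else ends at it or branches off below it.
Every node on "fjijii" is still needed (e.g. by "fjijiijjf"), so nothing is freed.
Nodes removed: 0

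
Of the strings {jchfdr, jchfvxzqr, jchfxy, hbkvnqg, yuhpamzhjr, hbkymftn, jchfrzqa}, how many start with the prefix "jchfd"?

1

Filter for entries beginning with "jchfd":
Words under "jchfd": jchfdr
Count: 1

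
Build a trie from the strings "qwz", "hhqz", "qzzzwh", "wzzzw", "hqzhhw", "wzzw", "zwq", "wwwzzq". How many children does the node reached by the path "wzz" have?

Walk "wzz" from the root, arriving at one node.
Distinct next characters after "wzz": w, z.
That node has 2 child edges.

2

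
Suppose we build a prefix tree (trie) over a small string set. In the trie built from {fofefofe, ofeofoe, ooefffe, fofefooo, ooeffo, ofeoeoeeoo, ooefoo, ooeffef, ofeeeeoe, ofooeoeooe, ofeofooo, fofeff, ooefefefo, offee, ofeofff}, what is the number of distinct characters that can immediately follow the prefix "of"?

3

Follow the path "of" to its node, then look at its outgoing edges.
Distinct next characters after "of": e, f, o.
That node has 3 child edges.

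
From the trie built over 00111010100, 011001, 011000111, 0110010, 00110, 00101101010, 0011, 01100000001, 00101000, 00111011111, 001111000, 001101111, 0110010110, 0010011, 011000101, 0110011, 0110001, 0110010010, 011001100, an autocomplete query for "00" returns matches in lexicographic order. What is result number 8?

00111011111

Filter for "00…" and sort: "0010011", "00101000", "00101101010", "0011", "00110", "001101111", "00111010100", "00111011111", "001111000"
The 8th is 00111011111.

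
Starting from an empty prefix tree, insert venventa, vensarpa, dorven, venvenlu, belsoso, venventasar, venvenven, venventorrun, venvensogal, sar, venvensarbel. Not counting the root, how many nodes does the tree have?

Count nodes per top-level branch (shared prefixes stored once):
  'b'-branch (belsoso): 7 nodes
  'd'-branch (dorven): 6 nodes
  's'-branch (sar): 3 nodes
  'v'-branch (vensarpa, venvenlu, venvensarbel, venvensogal, venventa, venventasar, venventorrun, venvenven): 36 nodes
Sum: 52

52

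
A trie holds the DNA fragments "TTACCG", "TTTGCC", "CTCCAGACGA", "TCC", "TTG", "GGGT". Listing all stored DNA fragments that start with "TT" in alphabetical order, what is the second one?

TTG

Filter for "TT…" and sort: "TTACCG", "TTG", "TTTGCC"
The 2nd is TTG.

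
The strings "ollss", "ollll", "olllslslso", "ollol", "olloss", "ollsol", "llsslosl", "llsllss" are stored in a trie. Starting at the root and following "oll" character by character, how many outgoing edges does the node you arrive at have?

3

Follow the path "oll" to its node, then look at its outgoing edges.
Characters that immediately follow "oll" among the stored strings: {l, o, s}.
That node has 3 child edges.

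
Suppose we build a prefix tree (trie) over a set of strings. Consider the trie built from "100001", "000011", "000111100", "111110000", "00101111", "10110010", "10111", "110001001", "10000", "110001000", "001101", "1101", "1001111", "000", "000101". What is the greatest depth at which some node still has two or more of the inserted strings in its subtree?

The deepest shared node is where two words last agree before diverging.
"110001000" and "110001001" agree on "11000100" (8 characters) before diverging; nothing deeper is shared.
Longest shared-prefix length: 8

8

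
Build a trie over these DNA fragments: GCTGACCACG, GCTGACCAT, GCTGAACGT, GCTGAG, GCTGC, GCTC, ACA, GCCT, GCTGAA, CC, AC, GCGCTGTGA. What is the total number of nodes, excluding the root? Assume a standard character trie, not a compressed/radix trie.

32

Trie structure (* marks end of a word):
(root)
├─ A
│  └─ C *
│     └─ A *
├─ C
│  └─ C *
└─ G
   └─ C
      ├─ C
      │  └─ T *
      ├─ G
      │  └─ C
      │     └─ T
      │        └─ G
      │           └─ T
      │              └─ G
      │                 └─ A *
      └─ T
         ├─ C *
         └─ G
            ├─ A
            │  ├─ A *
            │  │  └─ C
            │  │     └─ G
            │  │        └─ T *
            │  ├─ C
            │  │  └─ C
            │  │     └─ A
            │  │        ├─ C
            │  │        │  └─ G *
            │  │        └─ T *
            │  └─ G *
            └─ C *
Counting every labelled node above: 32.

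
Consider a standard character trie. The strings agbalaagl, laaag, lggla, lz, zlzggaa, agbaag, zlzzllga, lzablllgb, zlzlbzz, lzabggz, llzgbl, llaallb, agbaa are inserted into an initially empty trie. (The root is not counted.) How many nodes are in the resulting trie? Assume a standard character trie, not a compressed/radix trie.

57

Count nodes per top-level branch (shared prefixes stored once):
  'a'-branch (agbaa, agbaag, agbalaagl): 11 nodes
  'l'-branch (laaag, lggla, llaallb, llzgbl, lz, lzabggz, lzablllgb): 30 nodes
  'z'-branch (zlzggaa, zlzlbzz, zlzzllga): 16 nodes
Sum: 57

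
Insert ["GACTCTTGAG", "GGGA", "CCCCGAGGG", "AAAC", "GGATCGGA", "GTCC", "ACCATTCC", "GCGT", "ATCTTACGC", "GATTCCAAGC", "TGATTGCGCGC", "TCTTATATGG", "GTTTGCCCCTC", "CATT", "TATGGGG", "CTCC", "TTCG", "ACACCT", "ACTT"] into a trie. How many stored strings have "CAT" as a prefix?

Traverse to the node for "CAT", then collect every word in that subtree.
Words under "CAT": CATT
Count: 1

1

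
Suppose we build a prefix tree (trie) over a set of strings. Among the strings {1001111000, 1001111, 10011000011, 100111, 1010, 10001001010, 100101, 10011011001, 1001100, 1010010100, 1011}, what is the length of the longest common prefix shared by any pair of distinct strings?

7

The deepest shared node is where two words last agree before diverging.
"1001100" and "10011000011" agree on "1001100" (7 characters) before diverging; nothing deeper is shared.
Longest shared-prefix length: 7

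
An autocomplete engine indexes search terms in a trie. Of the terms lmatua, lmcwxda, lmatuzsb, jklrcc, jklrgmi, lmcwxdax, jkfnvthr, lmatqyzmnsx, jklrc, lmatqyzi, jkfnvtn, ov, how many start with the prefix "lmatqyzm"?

Traverse to the node for "lmatqyzm", then collect every word in that subtree.
Words under "lmatqyzm": lmatqyzmnsx
Count: 1

1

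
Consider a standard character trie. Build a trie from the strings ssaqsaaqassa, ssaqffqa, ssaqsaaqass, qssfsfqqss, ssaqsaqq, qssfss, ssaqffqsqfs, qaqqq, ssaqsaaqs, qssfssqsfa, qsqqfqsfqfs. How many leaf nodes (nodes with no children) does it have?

Leaves are exactly the stored words that no other stored word extends.
Those words: "qaqqq", "qsqqfqsfqfs", "qssfsfqqss", "qssfssqsfa", "ssaqffqa", "ssaqffqsqfs", "ssaqsaaqassa", "ssaqsaaqs", "ssaqsaqq"
Leaf count: 9

9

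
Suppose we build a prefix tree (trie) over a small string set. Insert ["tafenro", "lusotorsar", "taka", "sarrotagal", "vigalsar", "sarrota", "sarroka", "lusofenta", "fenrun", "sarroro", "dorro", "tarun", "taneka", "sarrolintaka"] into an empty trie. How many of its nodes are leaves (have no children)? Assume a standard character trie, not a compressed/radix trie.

Leaves are exactly the stored words that no other stored word extends.
Those words: "dorro", "fenrun", "lusofenta", "lusotorsar", "sarroka", "sarrolintaka", "sarroro", "sarrotagal", "tafenro", "taka", "taneka", "tarun", "vigalsar"
Leaf count: 13

13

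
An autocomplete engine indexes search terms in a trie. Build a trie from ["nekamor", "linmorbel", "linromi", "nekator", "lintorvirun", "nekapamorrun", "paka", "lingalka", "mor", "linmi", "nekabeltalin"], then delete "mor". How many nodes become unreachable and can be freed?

3

After clearing the end-marker at "mor", prune upward until reaching a node still needed by another word.
No other word shares any prefix with "mor", so all 3 of its nodes go.
Nodes removed: 3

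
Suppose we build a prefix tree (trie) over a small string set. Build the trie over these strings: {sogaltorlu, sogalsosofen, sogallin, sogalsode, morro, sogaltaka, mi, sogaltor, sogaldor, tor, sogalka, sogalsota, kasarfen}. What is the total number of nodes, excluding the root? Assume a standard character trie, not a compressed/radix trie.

49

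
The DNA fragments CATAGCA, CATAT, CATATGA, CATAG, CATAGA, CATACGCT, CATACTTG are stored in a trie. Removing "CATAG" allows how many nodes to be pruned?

0

Walk "CATAG" from the leaf back toward the root, removing each node that no remaining word uses.
Every node on "CATAG" is still needed (e.g. by "CATAGCA"), so nothing is freed.
Nodes removed: 0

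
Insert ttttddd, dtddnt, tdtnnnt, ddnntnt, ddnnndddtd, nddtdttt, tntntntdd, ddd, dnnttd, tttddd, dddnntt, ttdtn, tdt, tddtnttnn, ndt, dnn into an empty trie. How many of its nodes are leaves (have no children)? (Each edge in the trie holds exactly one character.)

13

Leaves are exactly the stored words that no other stored word extends.
Those words: "dddnntt", "ddnnndddtd", "ddnntnt", "dnnttd", "dtddnt", "nddtdttt", "ndt", "tddtnttnn", "tdtnnnt", "tntntntdd", "ttdtn", "tttddd", "ttttddd"
Leaf count: 13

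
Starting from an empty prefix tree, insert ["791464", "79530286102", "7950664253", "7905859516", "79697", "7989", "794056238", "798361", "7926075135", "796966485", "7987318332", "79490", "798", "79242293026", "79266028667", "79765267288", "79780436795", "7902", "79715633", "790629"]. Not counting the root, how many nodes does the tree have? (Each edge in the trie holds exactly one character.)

Count nodes per top-level branch (shared prefixes stored once):
  '7'-branch (7902, 7905859516, 790629, 791464, 79242293026, 7926075135, 79266028667, 794056238, 79490, 7950664253, 79530286102, 796966485, 79697, 79715633, 79765267288, 79780436795, 798, 798361, 7987318332, 7989): 108 nodes
Sum: 108

108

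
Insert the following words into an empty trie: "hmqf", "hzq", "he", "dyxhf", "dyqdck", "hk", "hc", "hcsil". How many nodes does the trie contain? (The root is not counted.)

21

Count nodes per top-level branch (shared prefixes stored once):
  'd'-branch (dyqdck, dyxhf): 9 nodes
  'h'-branch (hc, hcsil, he, hk, hmqf, hzq): 12 nodes
Sum: 21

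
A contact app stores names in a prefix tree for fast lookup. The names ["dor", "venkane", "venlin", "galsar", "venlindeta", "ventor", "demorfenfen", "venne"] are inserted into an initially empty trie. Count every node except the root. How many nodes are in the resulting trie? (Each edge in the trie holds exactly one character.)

Trace insertions, counting only characters that open a new branch:
  "dor" → 3 new (d, o, r)
  "venkane" → 7 new (v, e, n, k, a, n, e)
  "venlin" → prefix "ven" already present; 3 new (l, i, n)
  "galsar" → 6 new (g, a, l, s, a, r)
  "venlindeta" → prefix "venlin" already present; 4 new (d, e, t, a)
  "ventor" → prefix "ven" already present; 3 new (t, o, r)
  "demorfenfen" → prefix "d" already present; 10 new (e, m, o, r, f, e, n, f, e, n)
  "venne" → prefix "ven" already present; 2 new (n, e)
Total nodes = 3 + 7 + 3 + 6 + 4 + 3 + 10 + 2 = 38

38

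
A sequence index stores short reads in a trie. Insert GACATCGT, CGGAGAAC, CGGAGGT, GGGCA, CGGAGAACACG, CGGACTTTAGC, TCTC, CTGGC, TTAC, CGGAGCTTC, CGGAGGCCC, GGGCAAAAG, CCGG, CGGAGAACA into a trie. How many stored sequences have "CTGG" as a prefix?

Filter for entries beginning with "CTGG":
Matches: "CTGGC"
Count: 1

1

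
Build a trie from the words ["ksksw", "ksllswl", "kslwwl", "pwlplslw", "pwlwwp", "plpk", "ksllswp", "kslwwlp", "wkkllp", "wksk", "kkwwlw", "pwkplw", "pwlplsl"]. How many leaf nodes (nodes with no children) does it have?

11

A leaf is a node with no children — equivalently, the end of a word that is not a proper prefix of any other stored word.
Those words: "kkwwlw", "ksksw", "ksllswl", "ksllswp", "kslwwlp", "plpk", "pwkplw", "pwlplslw", "pwlwwp", "wkkllp", "wksk"
Leaf count: 11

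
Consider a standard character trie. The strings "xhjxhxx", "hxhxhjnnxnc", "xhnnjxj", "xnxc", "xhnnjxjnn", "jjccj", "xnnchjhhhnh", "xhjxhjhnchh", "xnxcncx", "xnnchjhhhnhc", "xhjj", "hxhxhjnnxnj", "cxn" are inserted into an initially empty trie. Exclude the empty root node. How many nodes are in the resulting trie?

57

For each word, the new-node count is its length minus the longest prefix already in the trie:
  "xhjxhxx" → 7 new (x, h, j, x, h, x, x)
  "hxhxhjnnxnc" → 11 new (h, x, h, x, h, j, n, n, x, n, c)
  "xhnnjxj" → prefix "xh" already present; 5 new (n, n, j, x, j)
  "xnxc" → prefix "x" already present; 3 new (n, x, c)
  "xhnnjxjnn" → prefix "xhnnjxj" already present; 2 new (n, n)
  "jjccj" → 5 new (j, j, c, c, j)
  "xnnchjhhhnh" → prefix "xn" already present; 9 new (n, c, h, j, h, h, h, n, h)
  "xhjxhjhnchh" → prefix "xhjxh" already present; 6 new (j, h, n, c, h, h)
  "xnxcncx" → prefix "xnxc" already present; 3 new (n, c, x)
  "xnnchjhhhnhc" → prefix "xnnchjhhhnh" already present; 1 new (c)
  "xhjj" → prefix "xhj" already present; 1 new (j)
  "hxhxhjnnxnj" → prefix "hxhxhjnnxn" already present; 1 new (j)
  "cxn" → 3 new (c, x, n)
Total nodes = 7 + 11 + 5 + 3 + 2 + 5 + 9 + 6 + 3 + 1 + 1 + 1 + 3 = 57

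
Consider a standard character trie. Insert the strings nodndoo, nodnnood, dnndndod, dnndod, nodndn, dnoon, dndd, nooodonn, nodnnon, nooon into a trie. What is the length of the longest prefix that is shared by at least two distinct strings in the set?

6

The deepest shared node is where two words last agree before diverging.
e.g. "nodnnon" and "nodnnood" share the prefix "nodnno" of length 6; no pair shares a longer one.
Longest shared-prefix length: 6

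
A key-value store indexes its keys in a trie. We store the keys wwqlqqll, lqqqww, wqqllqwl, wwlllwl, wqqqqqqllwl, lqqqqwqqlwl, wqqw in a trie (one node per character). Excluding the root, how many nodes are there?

42

Count nodes per top-level branch (shared prefixes stored once):
  'l'-branch (lqqqqwqqlwl, lqqqww): 13 nodes
  'w'-branch (wqqllqwl, wqqqqqqllwl, wqqw, wwlllwl, wwqlqqll): 29 nodes
Sum: 42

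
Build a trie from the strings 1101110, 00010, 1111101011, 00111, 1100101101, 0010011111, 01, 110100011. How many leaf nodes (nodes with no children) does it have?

8

A leaf is a node with no children — equivalently, the end of a word that is not a proper prefix of any other stored word.
Those words: "00010", "0010011111", "00111", "01", "1100101101", "110100011", "1101110", "1111101011"
Leaf count: 8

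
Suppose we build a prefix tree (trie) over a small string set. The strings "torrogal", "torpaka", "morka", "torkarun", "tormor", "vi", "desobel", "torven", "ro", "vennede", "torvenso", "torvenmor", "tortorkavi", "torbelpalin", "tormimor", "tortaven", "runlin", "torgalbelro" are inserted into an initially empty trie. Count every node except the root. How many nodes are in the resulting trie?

86

Count nodes per top-level branch (shared prefixes stored once):
  'd'-branch (desobel): 7 nodes
  'm'-branch (morka): 5 nodes
  'r'-branch (ro, runlin): 7 nodes
  't'-branch (torbelpalin, torgalbelro, torkarun, tormimor, tormor, torpaka, torrogal, tortaven, tortorkavi, torven, torvenmor, torvenso): 59 nodes
  'v'-branch (vennede, vi): 8 nodes
Sum: 86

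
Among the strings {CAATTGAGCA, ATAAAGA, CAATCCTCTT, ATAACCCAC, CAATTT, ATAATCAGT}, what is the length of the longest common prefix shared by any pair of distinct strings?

Equivalently: take the maximum, over all pairs, of their longest common prefix length.
"CAATTGAGCA" and "CAATTT" agree on "CAATT" (5 characters) before diverging; nothing deeper is shared.
Longest shared-prefix length: 5

5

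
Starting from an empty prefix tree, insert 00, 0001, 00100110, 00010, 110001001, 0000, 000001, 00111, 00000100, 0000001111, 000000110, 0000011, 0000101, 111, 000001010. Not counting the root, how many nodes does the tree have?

40

Trie structure (* marks end of a word):
(root)
├─ 0
│  └─ 0 *
│     ├─ 0
│     │  ├─ 0 *
│     │  │  ├─ 0
│     │  │  │  ├─ 0
│     │  │  │  │  └─ 1
│     │  │  │  │     └─ 1
│     │  │  │  │        ├─ 0 *
│     │  │  │  │        └─ 1
│     │  │  │  │           └─ 1 *
│     │  │  │  └─ 1 *
│     │  │  │     ├─ 0
│     │  │  │     │  ├─ 0 *
│     │  │  │     │  └─ 1
│     │  │  │     │     └─ 0 *
│     │  │  │     └─ 1 *
│     │  │  └─ 1
│     │  │     └─ 0
│     │  │        └─ 1 *
│     │  └─ 1 *
│     │     └─ 0 *
│     └─ 1
│        ├─ 0
│        │  └─ 0
│        │     └─ 1
│        │        └─ 1
│        │           └─ 0 *
│        └─ 1
│           └─ 1 *
└─ 1
   └─ 1
      ├─ 0
      │  └─ 0
      │     └─ 0
      │        └─ 1
      │           └─ 0
      │              └─ 0
      │                 └─ 1 *
      └─ 1 *
Counting every labelled node above: 40.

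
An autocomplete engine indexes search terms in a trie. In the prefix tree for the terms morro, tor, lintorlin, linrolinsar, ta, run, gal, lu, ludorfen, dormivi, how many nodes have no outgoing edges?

9

Leaves are exactly the stored words that no other stored word extends.
Those words: "dormivi", "gal", "linrolinsar", "lintorlin", "ludorfen", "morro", "run", "ta", "tor"
Leaf count: 9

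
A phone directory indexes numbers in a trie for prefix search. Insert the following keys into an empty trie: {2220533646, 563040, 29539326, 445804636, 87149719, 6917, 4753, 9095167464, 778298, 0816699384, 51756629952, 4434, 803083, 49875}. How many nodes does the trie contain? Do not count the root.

94

Trace insertions, counting only characters that open a new branch:
  "2220533646" → 10 new (2, 2, 2, 0, 5, 3, 3, 6, 4, 6)
  "563040" → 6 new (5, 6, 3, 0, 4, 0)
  "29539326" → prefix "2" already present; 7 new (9, 5, 3, 9, 3, 2, 6)
  "445804636" → 9 new (4, 4, 5, 8, 0, 4, 6, 3, 6)
  "87149719" → 8 new (8, 7, 1, 4, 9, 7, 1, 9)
  "6917" → 4 new (6, 9, 1, 7)
  "4753" → prefix "4" already present; 3 new (7, 5, 3)
  "9095167464" → 10 new (9, 0, 9, 5, 1, 6, 7, 4, 6, 4)
  "778298" → 6 new (7, 7, 8, 2, 9, 8)
  "0816699384" → 10 new (0, 8, 1, 6, 6, 9, 9, 3, 8, 4)
  "51756629952" → prefix "5" already present; 10 new (1, 7, 5, 6, 6, 2, 9, 9, 5, 2)
  "4434" → prefix "44" already present; 2 new (3, 4)
  "803083" → prefix "8" already present; 5 new (0, 3, 0, 8, 3)
  "49875" → prefix "4" already present; 4 new (9, 8, 7, 5)
Total nodes = 10 + 6 + 7 + 9 + 8 + 4 + 3 + 10 + 6 + 10 + 10 + 2 + 5 + 4 = 94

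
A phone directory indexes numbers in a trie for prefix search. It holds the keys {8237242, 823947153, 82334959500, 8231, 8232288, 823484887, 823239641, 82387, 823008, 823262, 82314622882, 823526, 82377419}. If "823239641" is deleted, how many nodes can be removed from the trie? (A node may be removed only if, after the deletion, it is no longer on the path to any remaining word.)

5

Walk "823239641" from the leaf back toward the root, removing each node that no remaining word uses.
The suffix "39641" (5 nodes) is used only by "823239641"; the node for "8232" still has the child "2", so pruning stops there.
Nodes removed: 5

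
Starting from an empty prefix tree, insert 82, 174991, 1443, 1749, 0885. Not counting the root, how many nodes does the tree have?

15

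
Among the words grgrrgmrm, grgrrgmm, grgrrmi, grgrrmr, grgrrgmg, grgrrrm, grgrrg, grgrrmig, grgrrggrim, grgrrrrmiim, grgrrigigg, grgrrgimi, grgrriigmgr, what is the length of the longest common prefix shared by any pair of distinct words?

7

The deepest shared node is where two words last agree before diverging.
e.g. "grgrrgmg" and "grgrrgmm" share the prefix "grgrrgm" of length 7; no pair shares a longer one.
Longest shared-prefix length: 7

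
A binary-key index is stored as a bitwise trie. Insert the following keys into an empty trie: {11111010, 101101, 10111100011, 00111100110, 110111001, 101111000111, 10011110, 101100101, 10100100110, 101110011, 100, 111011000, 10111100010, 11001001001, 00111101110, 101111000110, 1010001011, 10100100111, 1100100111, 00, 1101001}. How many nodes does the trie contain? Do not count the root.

92

Count nodes per top-level branch (shared prefixes stored once):
  '0'-branch (00, 00111100110, 00111101110): 15 nodes
  '1'-branch (100, 10011110, 1010001011, 10100100110, 10100100111, 101100101, 101101, 101110011, 10111100010, 10111100011, 101111000110, 101111000111, 11001001001, 1100100111, 1101001, 110111001, 111011000, 11111010): 77 nodes
Sum: 92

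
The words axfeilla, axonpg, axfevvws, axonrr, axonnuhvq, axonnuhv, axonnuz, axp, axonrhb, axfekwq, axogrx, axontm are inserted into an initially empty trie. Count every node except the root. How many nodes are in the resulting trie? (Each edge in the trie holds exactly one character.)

Insert word by word; a character creates a node only if that edge doesn't already exist:
  "axfeilla" → 8 new (a, x, f, e, i, l, l, a)
  "axonpg" → prefix "ax" already present; 4 new (o, n, p, g)
  "axfevvws" → prefix "axfe" already present; 4 new (v, v, w, s)
  "axonrr" → prefix "axon" already present; 2 new (r, r)
  "axonnuhvq" → prefix "axon" already present; 5 new (n, u, h, v, q)
  "axonnuhv" → prefix "axonnuhv" already present; 0 new (none)
  "axonnuz" → prefix "axonnu" already present; 1 new (z)
  "axp" → prefix "ax" already present; 1 new (p)
  "axonrhb" → prefix "axonr" already present; 2 new (h, b)
  "axfekwq" → prefix "axfe" already present; 3 new (k, w, q)
  "axogrx" → prefix "axo" already present; 3 new (g, r, x)
  "axontm" → prefix "axon" already present; 2 new (t, m)
Total nodes = 8 + 4 + 4 + 2 + 5 + 0 + 1 + 1 + 2 + 3 + 3 + 2 = 35

35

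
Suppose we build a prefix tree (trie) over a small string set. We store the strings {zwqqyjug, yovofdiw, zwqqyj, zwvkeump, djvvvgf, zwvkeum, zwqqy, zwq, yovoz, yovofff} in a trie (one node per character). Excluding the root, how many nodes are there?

Count nodes per top-level branch (shared prefixes stored once):
  'd'-branch (djvvvgf): 7 nodes
  'y'-branch (yovofdiw, yovofff, yovoz): 11 nodes
  'z'-branch (zwq, zwqqy, zwqqyj, zwqqyjug, zwvkeum, zwvkeump): 14 nodes
Sum: 32

32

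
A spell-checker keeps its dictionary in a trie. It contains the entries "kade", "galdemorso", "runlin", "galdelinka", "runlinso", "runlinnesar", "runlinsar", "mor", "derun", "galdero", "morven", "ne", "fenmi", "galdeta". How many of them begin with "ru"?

Filter for entries beginning with "ru":
Matches: "runlin", "runlinnesar", "runlinsar", "runlinso"
Count: 4

4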